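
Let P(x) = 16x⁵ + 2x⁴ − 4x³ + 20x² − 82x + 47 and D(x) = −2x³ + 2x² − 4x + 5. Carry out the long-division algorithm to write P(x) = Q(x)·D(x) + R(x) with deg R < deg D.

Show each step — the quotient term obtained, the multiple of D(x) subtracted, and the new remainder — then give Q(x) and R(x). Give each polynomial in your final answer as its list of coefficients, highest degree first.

Q = [-8, -9, 9]; R = [6, -1, 2]

Step 1: lead(16x⁵ + 2x⁴ − 4x³ + 20x² − 82x + 47) ÷ lead(D) = 16x⁵ ÷ −2x³ = −8x². Subtract (−8x²)·D = 16x⁵ − 16x⁴ + 32x³ − 40x². Remainder: 18x⁴ − 36x³ + 60x² − 82x + 47.
Step 2: lead(18x⁴ − 36x³ + 60x² − 82x + 47) ÷ lead(D) = 18x⁴ ÷ −2x³ = −9x. Subtract (−9x)·D = 18x⁴ − 18x³ + 36x² − 45x. Remainder: −18x³ + 24x² − 37x + 47.
Step 3: lead(−18x³ + 24x² − 37x + 47) ÷ lead(D) = −18x³ ÷ −2x³ = 9. Subtract (9)·D = −18x³ + 18x² − 36x + 45. Remainder: 6x² − x + 2.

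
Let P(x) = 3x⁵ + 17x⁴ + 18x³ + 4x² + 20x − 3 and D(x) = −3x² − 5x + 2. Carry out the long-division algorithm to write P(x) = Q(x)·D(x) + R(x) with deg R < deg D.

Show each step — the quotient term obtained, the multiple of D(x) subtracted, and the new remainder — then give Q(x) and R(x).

Q(x) = −x³ − 4x² − 4; R(x) = 5

Step 1: lead(3x⁵ + 17x⁴ + 18x³ + 4x² + 20x − 3) ÷ lead(D) = 3x⁵ ÷ −3x² = −x³. Subtract (−x³)·D = 3x⁵ + 5x⁴ − 2x³. Remainder: 12x⁴ + 20x³ + 4x² + 20x − 3.
Step 2: lead(12x⁴ + 20x³ + 4x² + 20x − 3) ÷ lead(D) = 12x⁴ ÷ −3x² = −4x². Subtract (−4x²)·D = 12x⁴ + 20x³ − 8x². Remainder: 12x² + 20x − 3.
Step 3: lead(12x² + 20x − 3) ÷ lead(D) = 12x² ÷ −3x² = −4. Subtract (−4)·D = 12x² + 20x − 8. Remainder: 5.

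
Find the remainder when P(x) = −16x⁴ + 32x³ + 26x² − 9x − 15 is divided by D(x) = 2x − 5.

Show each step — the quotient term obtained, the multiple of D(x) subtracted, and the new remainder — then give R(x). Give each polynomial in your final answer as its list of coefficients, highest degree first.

R = [0]

Step 1: lead(−16x⁴ + 32x³ + 26x² − 9x − 15) ÷ lead(D) = −16x⁴ ÷ 2x = −8x³. Subtract (−8x³)·D = −16x⁴ + 40x³. Remainder: −8x³ + 26x² − 9x − 15.
Step 2: lead(−8x³ + 26x² − 9x − 15) ÷ lead(D) = −8x³ ÷ 2x = −4x². Subtract (−4x²)·D = −8x³ + 20x². Remainder: 6x² − 9x − 15.
Step 3: lead(6x² − 9x − 15) ÷ lead(D) = 6x² ÷ 2x = 3x. Subtract (3x)·D = 6x² − 15x. Remainder: 6x − 15.
Step 4: lead(6x − 15) ÷ lead(D) = 6x ÷ 2x = 3. Subtract (3)·D = 6x − 15. Remainder: 0.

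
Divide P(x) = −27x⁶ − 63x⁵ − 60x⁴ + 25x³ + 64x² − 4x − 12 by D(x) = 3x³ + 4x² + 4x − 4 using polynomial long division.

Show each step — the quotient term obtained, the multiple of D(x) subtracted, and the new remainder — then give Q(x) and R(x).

Q(x) = −9x³ − 9x² + 4x + 3; R(x) = 0

Step 1: lead(−27x⁶ − 63x⁵ − 60x⁴ + 25x³ + 64x² − 4x − 12) ÷ lead(D) = −27x⁶ ÷ 3x³ = −9x³. Subtract (−9x³)·D = −27x⁶ − 36x⁵ − 36x⁴ + 36x³. Remainder: −27x⁵ − 24x⁴ − 11x³ + 64x² − 4x − 12.
Step 2: lead(−27x⁵ − 24x⁴ − 11x³ + 64x² − 4x − 12) ÷ lead(D) = −27x⁵ ÷ 3x³ = −9x². Subtract (−9x²)·D = −27x⁵ − 36x⁴ − 36x³ + 36x². Remainder: 12x⁴ + 25x³ + 28x² − 4x − 12.
Step 3: lead(12x⁴ + 25x³ + 28x² − 4x − 12) ÷ lead(D) = 12x⁴ ÷ 3x³ = 4x. Subtract (4x)·D = 12x⁴ + 16x³ + 16x² − 16x. Remainder: 9x³ + 12x² + 12x − 12.
Step 4: lead(9x³ + 12x² + 12x − 12) ÷ lead(D) = 9x³ ÷ 3x³ = 3. Subtract (3)·D = 9x³ + 12x² + 12x − 12. Remainder: 0.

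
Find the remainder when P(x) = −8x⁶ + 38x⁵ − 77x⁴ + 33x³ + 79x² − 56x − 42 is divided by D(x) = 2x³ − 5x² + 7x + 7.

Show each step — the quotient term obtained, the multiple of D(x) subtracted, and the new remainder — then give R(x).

R(x) = 0

Step 1: lead(−8x⁶ + 38x⁵ − 77x⁴ + 33x³ + 79x² − 56x − 42) ÷ lead(D) = −8x⁶ ÷ 2x³ = −4x³. Subtract (−4x³)·D = −8x⁶ + 20x⁵ − 28x⁴ − 28x³. Remainder: 18x⁵ − 49x⁴ + 61x³ + 79x² − 56x − 42.
Step 2: lead(18x⁵ − 49x⁴ + 61x³ + 79x² − 56x − 42) ÷ lead(D) = 18x⁵ ÷ 2x³ = 9x². Subtract (9x²)·D = 18x⁵ − 45x⁴ + 63x³ + 63x². Remainder: −4x⁴ − 2x³ + 16x² − 56x − 42.
Step 3: lead(−4x⁴ − 2x³ + 16x² − 56x − 42) ÷ lead(D) = −4x⁴ ÷ 2x³ = −2x. Subtract (−2x)·D = −4x⁴ + 10x³ − 14x² − 14x. Remainder: −12x³ + 30x² − 42x − 42.
Step 4: lead(−12x³ + 30x² − 42x − 42) ÷ lead(D) = −12x³ ÷ 2x³ = −6. Subtract (−6)·D = −12x³ + 30x² − 42x − 42. Remainder: 0.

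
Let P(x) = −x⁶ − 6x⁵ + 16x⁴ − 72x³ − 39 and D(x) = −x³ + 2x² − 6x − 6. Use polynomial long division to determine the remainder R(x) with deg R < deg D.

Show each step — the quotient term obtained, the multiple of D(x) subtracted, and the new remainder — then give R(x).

Step 1: lead(−x⁶ − 6x⁵ + 16x⁴ − 72x³ − 39) ÷ lead(D) = −x⁶ ÷ −x³ = x³. Subtract (x³)·D = −x⁶ + 2x⁵ − 6x⁴ − 6x³. Remainder: −8x⁵ + 22x⁴ − 66x³ − 39.
Step 2: lead(−8x⁵ + 22x⁴ − 66x³ − 39) ÷ lead(D) = −8x⁵ ÷ −x³ = 8x². Subtract (8x²)·D = −8x⁵ + 16x⁴ − 48x³ − 48x². Remainder: 6x⁴ − 18x³ + 48x² − 39.
Step 3: lead(6x⁴ − 18x³ + 48x² − 39) ÷ lead(D) = 6x⁴ ÷ −x³ = −6x. Subtract (−6x)·D = 6x⁴ − 12x³ + 36x² + 36x. Remainder: −6x³ + 12x² − 36x − 39.
Step 4: lead(−6x³ + 12x² − 36x − 39) ÷ lead(D) = −6x³ ÷ −x³ = 6. Subtract (6)·D = −6x³ + 12x² − 36x − 36. Remainder: −3.

R(x) = −3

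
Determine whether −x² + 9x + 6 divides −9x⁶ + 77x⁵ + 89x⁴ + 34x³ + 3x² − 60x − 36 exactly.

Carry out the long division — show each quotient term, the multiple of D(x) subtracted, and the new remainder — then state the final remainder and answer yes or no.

R(x) = 0, so D(x) is a factor of P(x). yes

Step 1: lead(−9x⁶ + 77x⁵ + 89x⁴ + 34x³ + 3x² − 60x − 36) ÷ lead(D) = −9x⁶ ÷ −x² = 9x⁴. Subtract (9x⁴)·D = −9x⁶ + 81x⁵ + 54x⁴. Remainder: −4x⁵ + 35x⁴ + 34x³ + 3x² − 60x − 36.
Step 2: lead(−4x⁵ + 35x⁴ + 34x³ + 3x² − 60x − 36) ÷ lead(D) = −4x⁵ ÷ −x² = 4x³. Subtract (4x³)·D = −4x⁵ + 36x⁴ + 24x³. Remainder: −x⁴ + 10x³ + 3x² − 60x − 36.
Step 3: lead(−x⁴ + 10x³ + 3x² − 60x − 36) ÷ lead(D) = −x⁴ ÷ −x² = x². Subtract (x²)·D = −x⁴ + 9x³ + 6x². Remainder: x³ − 3x² − 60x − 36.
Step 4: lead(x³ − 3x² − 60x − 36) ÷ lead(D) = x³ ÷ −x² = −x. Subtract (−x)·D = x³ − 9x² − 6x. Remainder: 6x² − 54x − 36.
Step 5: lead(6x² − 54x − 36) ÷ lead(D) = 6x² ÷ −x² = −6. Subtract (−6)·D = 6x² − 54x − 36. Remainder: 0.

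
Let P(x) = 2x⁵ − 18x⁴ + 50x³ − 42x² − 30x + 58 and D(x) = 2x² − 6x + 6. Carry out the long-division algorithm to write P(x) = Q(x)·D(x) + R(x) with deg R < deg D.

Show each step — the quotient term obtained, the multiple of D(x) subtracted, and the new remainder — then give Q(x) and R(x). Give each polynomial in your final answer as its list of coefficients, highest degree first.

Q = [1, -6, 4, 9]; R = [4]

Step 1: lead(2x⁵ − 18x⁴ + 50x³ − 42x² − 30x + 58) ÷ lead(D) = 2x⁵ ÷ 2x² = x³. Subtract (x³)·D = 2x⁵ − 6x⁴ + 6x³. Remainder: −12x⁴ + 44x³ − 42x² − 30x + 58.
Step 2: lead(−12x⁴ + 44x³ − 42x² − 30x + 58) ÷ lead(D) = −12x⁴ ÷ 2x² = −6x². Subtract (−6x²)·D = −12x⁴ + 36x³ − 36x². Remainder: 8x³ − 6x² − 30x + 58.
Step 3: lead(8x³ − 6x² − 30x + 58) ÷ lead(D) = 8x³ ÷ 2x² = 4x. Subtract (4x)·D = 8x³ − 24x² + 24x. Remainder: 18x² − 54x + 58.
Step 4: lead(18x² − 54x + 58) ÷ lead(D) = 18x² ÷ 2x² = 9. Subtract (9)·D = 18x² − 54x + 54. Remainder: 4.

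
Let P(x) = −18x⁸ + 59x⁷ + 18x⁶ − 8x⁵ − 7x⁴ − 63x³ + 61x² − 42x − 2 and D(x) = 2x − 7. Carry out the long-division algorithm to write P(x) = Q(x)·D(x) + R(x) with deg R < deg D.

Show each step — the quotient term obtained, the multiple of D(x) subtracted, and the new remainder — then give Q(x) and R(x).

Step 1: lead(−18x⁸ + 59x⁷ + 18x⁶ − 8x⁵ − 7x⁴ − 63x³ + 61x² − 42x − 2) ÷ lead(D) = −18x⁸ ÷ 2x = −9x⁷. Subtract (−9x⁷)·D = −18x⁸ + 63x⁷. Remainder: −4x⁷ + 18x⁶ − 8x⁵ − 7x⁴ − 63x³ + 61x² − 42x − 2.
Step 2: lead(−4x⁷ + 18x⁶ − 8x⁵ − 7x⁴ − 63x³ + 61x² − 42x − 2) ÷ lead(D) = −4x⁷ ÷ 2x = −2x⁶. Subtract (−2x⁶)·D = −4x⁷ + 14x⁶. Remainder: 4x⁶ − 8x⁵ − 7x⁴ − 63x³ + 61x² − 42x − 2.
Step 3: lead(4x⁶ − 8x⁵ − 7x⁴ − 63x³ + 61x² − 42x − 2) ÷ lead(D) = 4x⁶ ÷ 2x = 2x⁵. Subtract (2x⁵)·D = 4x⁶ − 14x⁵. Remainder: 6x⁵ − 7x⁴ − 63x³ + 61x² − 42x − 2.
Step 4: lead(6x⁵ − 7x⁴ − 63x³ + 61x² − 42x − 2) ÷ lead(D) = 6x⁵ ÷ 2x = 3x⁴. Subtract (3x⁴)·D = 6x⁵ − 21x⁴. Remainder: 14x⁴ − 63x³ + 61x² − 42x − 2.
Step 5: lead(14x⁴ − 63x³ + 61x² − 42x − 2) ÷ lead(D) = 14x⁴ ÷ 2x = 7x³. Subtract (7x³)·D = 14x⁴ − 49x³. Remainder: −14x³ + 61x² − 42x − 2.
Step 6: lead(−14x³ + 61x² − 42x − 2) ÷ lead(D) = −14x³ ÷ 2x = −7x². Subtract (−7x²)·D = −14x³ + 49x². Remainder: 12x² − 42x − 2.
Step 7: lead(12x² − 42x − 2) ÷ lead(D) = 12x² ÷ 2x = 6x. Subtract (6x)·D = 12x² − 42x. Remainder: −2.

Q(x) = −9x⁷ − 2x⁶ + 2x⁵ + 3x⁴ + 7x³ − 7x² + 6x; R(x) = −2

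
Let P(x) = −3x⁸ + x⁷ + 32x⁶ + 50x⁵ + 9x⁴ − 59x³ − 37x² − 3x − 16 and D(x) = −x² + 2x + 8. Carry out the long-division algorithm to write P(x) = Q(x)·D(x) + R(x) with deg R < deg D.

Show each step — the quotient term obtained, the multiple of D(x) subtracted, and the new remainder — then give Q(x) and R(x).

Q(x) = 3x⁶ + 5x⁵ + 2x⁴ − 6x³ − 5x² + x − 1; R(x) = −9x − 8

Step 1: lead(−3x⁸ + x⁷ + 32x⁶ + 50x⁵ + 9x⁴ − 59x³ − 37x² − 3x − 16) ÷ lead(D) = −3x⁸ ÷ −x² = 3x⁶. Subtract (3x⁶)·D = −3x⁸ + 6x⁷ + 24x⁶. Remainder: −5x⁷ + 8x⁶ + 50x⁵ + 9x⁴ − 59x³ − 37x² − 3x − 16.
Step 2: lead(−5x⁷ + 8x⁶ + 50x⁵ + 9x⁴ − 59x³ − 37x² − 3x − 16) ÷ lead(D) = −5x⁷ ÷ −x² = 5x⁵. Subtract (5x⁵)·D = −5x⁷ + 10x⁶ + 40x⁵. Remainder: −2x⁶ + 10x⁵ + 9x⁴ − 59x³ − 37x² − 3x − 16.
Step 3: lead(−2x⁶ + 10x⁵ + 9x⁴ − 59x³ − 37x² − 3x − 16) ÷ lead(D) = −2x⁶ ÷ −x² = 2x⁴. Subtract (2x⁴)·D = −2x⁶ + 4x⁵ + 16x⁴. Remainder: 6x⁵ − 7x⁴ − 59x³ − 37x² − 3x − 16.
Step 4: lead(6x⁵ − 7x⁴ − 59x³ − 37x² − 3x − 16) ÷ lead(D) = 6x⁵ ÷ −x² = −6x³. Subtract (−6x³)·D = 6x⁵ − 12x⁴ − 48x³. Remainder: 5x⁴ − 11x³ − 37x² − 3x − 16.
Step 5: lead(5x⁴ − 11x³ − 37x² − 3x − 16) ÷ lead(D) = 5x⁴ ÷ −x² = −5x². Subtract (−5x²)·D = 5x⁴ − 10x³ − 40x². Remainder: −x³ + 3x² − 3x − 16.
Step 6: lead(−x³ + 3x² − 3x − 16) ÷ lead(D) = −x³ ÷ −x² = x. Subtract (x)·D = −x³ + 2x² + 8x. Remainder: x² − 11x − 16.
Step 7: lead(x² − 11x − 16) ÷ lead(D) = x² ÷ −x² = −1. Subtract (−1)·D = x² − 2x − 8. Remainder: −9x − 8.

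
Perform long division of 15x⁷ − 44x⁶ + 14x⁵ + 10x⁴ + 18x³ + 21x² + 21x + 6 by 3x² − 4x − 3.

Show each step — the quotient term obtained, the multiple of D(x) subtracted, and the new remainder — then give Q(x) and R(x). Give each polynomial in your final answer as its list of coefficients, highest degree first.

Step 1: lead(15x⁷ − 44x⁶ + 14x⁵ + 10x⁴ + 18x³ + 21x² + 21x + 6) ÷ lead(D) = 15x⁷ ÷ 3x² = 5x⁵. Subtract (5x⁵)·D = 15x⁷ − 20x⁶ − 15x⁵. Remainder: −24x⁶ + 29x⁵ + 10x⁴ + 18x³ + 21x² + 21x + 6.
Step 2: lead(−24x⁶ + 29x⁵ + 10x⁴ + 18x³ + 21x² + 21x + 6) ÷ lead(D) = −24x⁶ ÷ 3x² = −8x⁴. Subtract (−8x⁴)·D = −24x⁶ + 32x⁵ + 24x⁴. Remainder: −3x⁵ − 14x⁴ + 18x³ + 21x² + 21x + 6.
Step 3: lead(−3x⁵ − 14x⁴ + 18x³ + 21x² + 21x + 6) ÷ lead(D) = −3x⁵ ÷ 3x² = −x³. Subtract (−x³)·D = −3x⁵ + 4x⁴ + 3x³. Remainder: −18x⁴ + 15x³ + 21x² + 21x + 6.
Step 4: lead(−18x⁴ + 15x³ + 21x² + 21x + 6) ÷ lead(D) = −18x⁴ ÷ 3x² = −6x². Subtract (−6x²)·D = −18x⁴ + 24x³ + 18x². Remainder: −9x³ + 3x² + 21x + 6.
Step 5: lead(−9x³ + 3x² + 21x + 6) ÷ lead(D) = −9x³ ÷ 3x² = −3x. Subtract (−3x)·D = −9x³ + 12x² + 9x. Remainder: −9x² + 12x + 6.
Step 6: lead(−9x² + 12x + 6) ÷ lead(D) = −9x² ÷ 3x² = −3. Subtract (−3)·D = −9x² + 12x + 9. Remainder: −3.

Q = [5, -8, -1, -6, -3, -3]; R = [-3]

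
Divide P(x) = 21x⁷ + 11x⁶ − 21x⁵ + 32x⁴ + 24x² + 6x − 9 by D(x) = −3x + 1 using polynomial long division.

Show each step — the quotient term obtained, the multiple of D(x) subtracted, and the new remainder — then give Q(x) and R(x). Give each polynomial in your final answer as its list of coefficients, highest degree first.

Step 1: lead(21x⁷ + 11x⁶ − 21x⁵ + 32x⁴ + 24x² + 6x − 9) ÷ lead(D) = 21x⁷ ÷ −3x = −7x⁶. Subtract (−7x⁶)·D = 21x⁷ − 7x⁶. Remainder: 18x⁶ − 21x⁵ + 32x⁴ + 24x² + 6x − 9.
Step 2: lead(18x⁶ − 21x⁵ + 32x⁴ + 24x² + 6x − 9) ÷ lead(D) = 18x⁶ ÷ −3x = −6x⁵. Subtract (−6x⁵)·D = 18x⁶ − 6x⁵. Remainder: −15x⁵ + 32x⁴ + 24x² + 6x − 9.
Step 3: lead(−15x⁵ + 32x⁴ + 24x² + 6x − 9) ÷ lead(D) = −15x⁵ ÷ −3x = 5x⁴. Subtract (5x⁴)·D = −15x⁵ + 5x⁴. Remainder: 27x⁴ + 24x² + 6x − 9.
Step 4: lead(27x⁴ + 24x² + 6x − 9) ÷ lead(D) = 27x⁴ ÷ −3x = −9x³. Subtract (−9x³)·D = 27x⁴ − 9x³. Remainder: 9x³ + 24x² + 6x − 9.
Step 5: lead(9x³ + 24x² + 6x − 9) ÷ lead(D) = 9x³ ÷ −3x = −3x². Subtract (−3x²)·D = 9x³ − 3x². Remainder: 27x² + 6x − 9.
Step 6: lead(27x² + 6x − 9) ÷ lead(D) = 27x² ÷ −3x = −9x. Subtract (−9x)·D = 27x² − 9x. Remainder: 15x − 9.
Step 7: lead(15x − 9) ÷ lead(D) = 15x ÷ −3x = −5. Subtract (−5)·D = 15x − 5. Remainder: −4.

Q = [-7, -6, 5, -9, -3, -9, -5]; R = [-4]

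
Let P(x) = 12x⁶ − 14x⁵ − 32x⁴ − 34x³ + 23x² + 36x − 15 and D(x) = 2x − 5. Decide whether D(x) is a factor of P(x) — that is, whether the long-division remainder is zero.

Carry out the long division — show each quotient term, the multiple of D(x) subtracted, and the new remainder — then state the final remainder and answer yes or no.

R(x) = 0, so D(x) is a factor of P(x). yes

Step 1: lead(12x⁶ − 14x⁵ − 32x⁴ − 34x³ + 23x² + 36x − 15) ÷ lead(D) = 12x⁶ ÷ 2x = 6x⁵. Subtract (6x⁵)·D = 12x⁶ − 30x⁵. Remainder: 16x⁵ − 32x⁴ − 34x³ + 23x² + 36x − 15.
Step 2: lead(16x⁵ − 32x⁴ − 34x³ + 23x² + 36x − 15) ÷ lead(D) = 16x⁵ ÷ 2x = 8x⁴. Subtract (8x⁴)·D = 16x⁵ − 40x⁴. Remainder: 8x⁴ − 34x³ + 23x² + 36x − 15.
Step 3: lead(8x⁴ − 34x³ + 23x² + 36x − 15) ÷ lead(D) = 8x⁴ ÷ 2x = 4x³. Subtract (4x³)·D = 8x⁴ − 20x³. Remainder: −14x³ + 23x² + 36x − 15.
Step 4: lead(−14x³ + 23x² + 36x − 15) ÷ lead(D) = −14x³ ÷ 2x = −7x². Subtract (−7x²)·D = −14x³ + 35x². Remainder: −12x² + 36x − 15.
Step 5: lead(−12x² + 36x − 15) ÷ lead(D) = −12x² ÷ 2x = −6x. Subtract (−6x)·D = −12x² + 30x. Remainder: 6x − 15.
Step 6: lead(6x − 15) ÷ lead(D) = 6x ÷ 2x = 3. Subtract (3)·D = 6x − 15. Remainder: 0.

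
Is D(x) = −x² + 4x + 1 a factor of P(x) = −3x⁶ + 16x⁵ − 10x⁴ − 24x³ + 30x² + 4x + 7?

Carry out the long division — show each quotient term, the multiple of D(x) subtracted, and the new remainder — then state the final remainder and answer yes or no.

R(x) = 8, so D(x) is not a factor of P(x). no

Step 1: lead(−3x⁶ + 16x⁵ − 10x⁴ − 24x³ + 30x² + 4x + 7) ÷ lead(D) = −3x⁶ ÷ −x² = 3x⁴. Subtract (3x⁴)·D = −3x⁶ + 12x⁵ + 3x⁴. Remainder: 4x⁵ − 13x⁴ − 24x³ + 30x² + 4x + 7.
Step 2: lead(4x⁵ − 13x⁴ − 24x³ + 30x² + 4x + 7) ÷ lead(D) = 4x⁵ ÷ −x² = −4x³. Subtract (−4x³)·D = 4x⁵ − 16x⁴ − 4x³. Remainder: 3x⁴ − 20x³ + 30x² + 4x + 7.
Step 3: lead(3x⁴ − 20x³ + 30x² + 4x + 7) ÷ lead(D) = 3x⁴ ÷ −x² = −3x². Subtract (−3x²)·D = 3x⁴ − 12x³ − 3x². Remainder: −8x³ + 33x² + 4x + 7.
Step 4: lead(−8x³ + 33x² + 4x + 7) ÷ lead(D) = −8x³ ÷ −x² = 8x. Subtract (8x)·D = −8x³ + 32x² + 8x. Remainder: x² − 4x + 7.
Step 5: lead(x² − 4x + 7) ÷ lead(D) = x² ÷ −x² = −1. Subtract (−1)·D = x² − 4x − 1. Remainder: 8.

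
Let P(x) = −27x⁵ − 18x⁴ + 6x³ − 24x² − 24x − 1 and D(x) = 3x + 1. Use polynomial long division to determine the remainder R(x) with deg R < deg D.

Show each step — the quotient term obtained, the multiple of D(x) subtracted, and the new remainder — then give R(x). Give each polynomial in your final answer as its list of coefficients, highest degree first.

R = [4]

Step 1: lead(−27x⁵ − 18x⁴ + 6x³ − 24x² − 24x − 1) ÷ lead(D) = −27x⁵ ÷ 3x = −9x⁴. Subtract (−9x⁴)·D = −27x⁵ − 9x⁴. Remainder: −9x⁴ + 6x³ − 24x² − 24x − 1.
Step 2: lead(−9x⁴ + 6x³ − 24x² − 24x − 1) ÷ lead(D) = −9x⁴ ÷ 3x = −3x³. Subtract (−3x³)·D = −9x⁴ − 3x³. Remainder: 9x³ − 24x² − 24x − 1.
Step 3: lead(9x³ − 24x² − 24x − 1) ÷ lead(D) = 9x³ ÷ 3x = 3x². Subtract (3x²)·D = 9x³ + 3x². Remainder: −27x² − 24x − 1.
Step 4: lead(−27x² − 24x − 1) ÷ lead(D) = −27x² ÷ 3x = −9x. Subtract (−9x)·D = −27x² − 9x. Remainder: −15x − 1.
Step 5: lead(−15x − 1) ÷ lead(D) = −15x ÷ 3x = −5. Subtract (−5)·D = −15x − 5. Remainder: 4.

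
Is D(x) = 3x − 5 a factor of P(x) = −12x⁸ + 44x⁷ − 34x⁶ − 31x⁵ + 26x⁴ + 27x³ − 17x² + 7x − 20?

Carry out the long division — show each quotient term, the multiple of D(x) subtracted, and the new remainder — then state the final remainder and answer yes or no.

Step 1: lead(−12x⁸ + 44x⁷ − 34x⁶ − 31x⁵ + 26x⁴ + 27x³ − 17x² + 7x − 20) ÷ lead(D) = −12x⁸ ÷ 3x = −4x⁷. Subtract (−4x⁷)·D = −12x⁸ + 20x⁷. Remainder: 24x⁷ − 34x⁶ − 31x⁵ + 26x⁴ + 27x³ − 17x² + 7x − 20.
Step 2: lead(24x⁷ − 34x⁶ − 31x⁵ + 26x⁴ + 27x³ − 17x² + 7x − 20) ÷ lead(D) = 24x⁷ ÷ 3x = 8x⁶. Subtract (8x⁶)·D = 24x⁷ − 40x⁶. Remainder: 6x⁶ − 31x⁵ + 26x⁴ + 27x³ − 17x² + 7x − 20.
Step 3: lead(6x⁶ − 31x⁵ + 26x⁴ + 27x³ − 17x² + 7x − 20) ÷ lead(D) = 6x⁶ ÷ 3x = 2x⁵. Subtract (2x⁵)·D = 6x⁶ − 10x⁵. Remainder: −21x⁵ + 26x⁴ + 27x³ − 17x² + 7x − 20.
Step 4: lead(−21x⁵ + 26x⁴ + 27x³ − 17x² + 7x − 20) ÷ lead(D) = −21x⁵ ÷ 3x = −7x⁴. Subtract (−7x⁴)·D = −21x⁵ + 35x⁴. Remainder: −9x⁴ + 27x³ − 17x² + 7x − 20.
Step 5: lead(−9x⁴ + 27x³ − 17x² + 7x − 20) ÷ lead(D) = −9x⁴ ÷ 3x = −3x³. Subtract (−3x³)·D = −9x⁴ + 15x³. Remainder: 12x³ − 17x² + 7x − 20.
Step 6: lead(12x³ − 17x² + 7x − 20) ÷ lead(D) = 12x³ ÷ 3x = 4x². Subtract (4x²)·D = 12x³ − 20x². Remainder: 3x² + 7x − 20.
Step 7: lead(3x² + 7x − 20) ÷ lead(D) = 3x² ÷ 3x = x. Subtract (x)·D = 3x² − 5x. Remainder: 12x − 20.
Step 8: lead(12x − 20) ÷ lead(D) = 12x ÷ 3x = 4. Subtract (4)·D = 12x − 20. Remainder: 0.

R(x) = 0, so D(x) is a factor of P(x). yes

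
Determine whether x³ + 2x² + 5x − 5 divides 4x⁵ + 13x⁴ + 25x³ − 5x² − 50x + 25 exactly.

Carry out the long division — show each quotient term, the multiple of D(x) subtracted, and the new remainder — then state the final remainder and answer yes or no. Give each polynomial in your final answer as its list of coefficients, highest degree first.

R = [0], so D(x) is a factor of P(x). yes

Step 1: lead(4x⁵ + 13x⁴ + 25x³ − 5x² − 50x + 25) ÷ lead(D) = 4x⁵ ÷ x³ = 4x². Subtract (4x²)·D = 4x⁵ + 8x⁴ + 20x³ − 20x². Remainder: 5x⁴ + 5x³ + 15x² − 50x + 25.
Step 2: lead(5x⁴ + 5x³ + 15x² − 50x + 25) ÷ lead(D) = 5x⁴ ÷ x³ = 5x. Subtract (5x)·D = 5x⁴ + 10x³ + 25x² − 25x. Remainder: −5x³ − 10x² − 25x + 25.
Step 3: lead(−5x³ − 10x² − 25x + 25) ÷ lead(D) = −5x³ ÷ x³ = −5. Subtract (−5)·D = −5x³ − 10x² − 25x + 25. Remainder: 0.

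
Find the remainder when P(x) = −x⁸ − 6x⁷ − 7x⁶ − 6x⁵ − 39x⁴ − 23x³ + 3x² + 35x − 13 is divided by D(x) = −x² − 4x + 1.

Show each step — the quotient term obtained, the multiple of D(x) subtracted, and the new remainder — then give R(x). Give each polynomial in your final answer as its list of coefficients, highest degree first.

Step 1: lead(−x⁸ − 6x⁷ − 7x⁶ − 6x⁵ − 39x⁴ − 23x³ + 3x² + 35x − 13) ÷ lead(D) = −x⁸ ÷ −x² = x⁶. Subtract (x⁶)·D = −x⁸ − 4x⁷ + x⁶. Remainder: −2x⁷ − 8x⁶ − 6x⁵ − 39x⁴ − 23x³ + 3x² + 35x − 13.
Step 2: lead(−2x⁷ − 8x⁶ − 6x⁵ − 39x⁴ − 23x³ + 3x² + 35x − 13) ÷ lead(D) = −2x⁷ ÷ −x² = 2x⁵. Subtract (2x⁵)·D = −2x⁷ − 8x⁶ + 2x⁵. Remainder: −8x⁵ − 39x⁴ − 23x³ + 3x² + 35x − 13.
Step 3: lead(−8x⁵ − 39x⁴ − 23x³ + 3x² + 35x − 13) ÷ lead(D) = −8x⁵ ÷ −x² = 8x³. Subtract (8x³)·D = −8x⁵ − 32x⁴ + 8x³. Remainder: −7x⁴ − 31x³ + 3x² + 35x − 13.
Step 4: lead(−7x⁴ − 31x³ + 3x² + 35x − 13) ÷ lead(D) = −7x⁴ ÷ −x² = 7x². Subtract (7x²)·D = −7x⁴ − 28x³ + 7x². Remainder: −3x³ − 4x² + 35x − 13.
Step 5: lead(−3x³ − 4x² + 35x − 13) ÷ lead(D) = −3x³ ÷ −x² = 3x. Subtract (3x)·D = −3x³ − 12x² + 3x. Remainder: 8x² + 32x − 13.
Step 6: lead(8x² + 32x − 13) ÷ lead(D) = 8x² ÷ −x² = −8. Subtract (−8)·D = 8x² + 32x − 8. Remainder: −5.

R = [-5]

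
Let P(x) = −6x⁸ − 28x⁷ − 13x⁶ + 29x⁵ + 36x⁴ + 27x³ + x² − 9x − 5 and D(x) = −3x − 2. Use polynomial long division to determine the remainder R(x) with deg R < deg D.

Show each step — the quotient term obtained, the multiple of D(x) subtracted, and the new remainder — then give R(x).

Step 1: lead(−6x⁸ − 28x⁷ − 13x⁶ + 29x⁵ + 36x⁴ + 27x³ + x² − 9x − 5) ÷ lead(D) = −6x⁸ ÷ −3x = 2x⁷. Subtract (2x⁷)·D = −6x⁸ − 4x⁷. Remainder: −24x⁷ − 13x⁶ + 29x⁵ + 36x⁴ + 27x³ + x² − 9x − 5.
Step 2: lead(−24x⁷ − 13x⁶ + 29x⁵ + 36x⁴ + 27x³ + x² − 9x − 5) ÷ lead(D) = −24x⁷ ÷ −3x = 8x⁶. Subtract (8x⁶)·D = −24x⁷ − 16x⁶. Remainder: 3x⁶ + 29x⁵ + 36x⁴ + 27x³ + x² − 9x − 5.
Step 3: lead(3x⁶ + 29x⁵ + 36x⁴ + 27x³ + x² − 9x − 5) ÷ lead(D) = 3x⁶ ÷ −3x = −x⁵. Subtract (−x⁵)·D = 3x⁶ + 2x⁵. Remainder: 27x⁵ + 36x⁴ + 27x³ + x² − 9x − 5.
Step 4: lead(27x⁵ + 36x⁴ + 27x³ + x² − 9x − 5) ÷ lead(D) = 27x⁵ ÷ −3x = −9x⁴. Subtract (−9x⁴)·D = 27x⁵ + 18x⁴. Remainder: 18x⁴ + 27x³ + x² − 9x − 5.
Step 5: lead(18x⁴ + 27x³ + x² − 9x − 5) ÷ lead(D) = 18x⁴ ÷ −3x = −6x³. Subtract (−6x³)·D = 18x⁴ + 12x³. Remainder: 15x³ + x² − 9x − 5.
Step 6: lead(15x³ + x² − 9x − 5) ÷ lead(D) = 15x³ ÷ −3x = −5x². Subtract (−5x²)·D = 15x³ + 10x². Remainder: −9x² − 9x − 5.
Step 7: lead(−9x² − 9x − 5) ÷ lead(D) = −9x² ÷ −3x = 3x. Subtract (3x)·D = −9x² − 6x. Remainder: −3x − 5.
Step 8: lead(−3x − 5) ÷ lead(D) = −3x ÷ −3x = 1. Subtract (1)·D = −3x − 2. Remainder: −3.

R(x) = −3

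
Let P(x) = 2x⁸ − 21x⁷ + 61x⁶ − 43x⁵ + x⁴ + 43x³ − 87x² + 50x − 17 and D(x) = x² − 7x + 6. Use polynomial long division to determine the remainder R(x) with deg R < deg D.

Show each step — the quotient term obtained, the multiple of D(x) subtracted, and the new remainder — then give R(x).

Step 1: lead(2x⁸ − 21x⁷ + 61x⁶ − 43x⁵ + x⁴ + 43x³ − 87x² + 50x − 17) ÷ lead(D) = 2x⁸ ÷ x² = 2x⁶. Subtract (2x⁶)·D = 2x⁸ − 14x⁷ + 12x⁶. Remainder: −7x⁷ + 49x⁶ − 43x⁵ + x⁴ + 43x³ − 87x² + 50x − 17.
Step 2: lead(−7x⁷ + 49x⁶ − 43x⁵ + x⁴ + 43x³ − 87x² + 50x − 17) ÷ lead(D) = −7x⁷ ÷ x² = −7x⁵. Subtract (−7x⁵)·D = −7x⁷ + 49x⁶ − 42x⁵. Remainder: −x⁵ + x⁴ + 43x³ − 87x² + 50x − 17.
Step 3: lead(−x⁵ + x⁴ + 43x³ − 87x² + 50x − 17) ÷ lead(D) = −x⁵ ÷ x² = −x³. Subtract (−x³)·D = −x⁵ + 7x⁴ − 6x³. Remainder: −6x⁴ + 49x³ − 87x² + 50x − 17.
Step 4: lead(−6x⁴ + 49x³ − 87x² + 50x − 17) ÷ lead(D) = −6x⁴ ÷ x² = −6x². Subtract (−6x²)·D = −6x⁴ + 42x³ − 36x². Remainder: 7x³ − 51x² + 50x − 17.
Step 5: lead(7x³ − 51x² + 50x − 17) ÷ lead(D) = 7x³ ÷ x² = 7x. Subtract (7x)·D = 7x³ − 49x² + 42x. Remainder: −2x² + 8x − 17.
Step 6: lead(−2x² + 8x − 17) ÷ lead(D) = −2x² ÷ x² = −2. Subtract (−2)·D = −2x² + 14x − 12. Remainder: −6x − 5.

R(x) = −6x − 5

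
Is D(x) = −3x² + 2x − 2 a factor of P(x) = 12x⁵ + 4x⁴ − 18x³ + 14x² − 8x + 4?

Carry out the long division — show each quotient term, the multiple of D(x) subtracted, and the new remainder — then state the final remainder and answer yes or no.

R(x) = 8, so D(x) is not a factor of P(x). no

Step 1: lead(12x⁵ + 4x⁴ − 18x³ + 14x² − 8x + 4) ÷ lead(D) = 12x⁵ ÷ −3x² = −4x³. Subtract (−4x³)·D = 12x⁵ − 8x⁴ + 8x³. Remainder: 12x⁴ − 26x³ + 14x² − 8x + 4.
Step 2: lead(12x⁴ − 26x³ + 14x² − 8x + 4) ÷ lead(D) = 12x⁴ ÷ −3x² = −4x². Subtract (−4x²)·D = 12x⁴ − 8x³ + 8x². Remainder: −18x³ + 6x² − 8x + 4.
Step 3: lead(−18x³ + 6x² − 8x + 4) ÷ lead(D) = −18x³ ÷ −3x² = 6x. Subtract (6x)·D = −18x³ + 12x² − 12x. Remainder: −6x² + 4x + 4.
Step 4: lead(−6x² + 4x + 4) ÷ lead(D) = −6x² ÷ −3x² = 2. Subtract (2)·D = −6x² + 4x − 4. Remainder: 8.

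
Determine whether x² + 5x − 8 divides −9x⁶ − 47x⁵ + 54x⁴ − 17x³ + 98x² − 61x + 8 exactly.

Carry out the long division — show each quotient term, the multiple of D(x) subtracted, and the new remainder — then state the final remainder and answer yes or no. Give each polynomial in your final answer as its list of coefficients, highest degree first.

R = [0], so D(x) is a factor of P(x). yes

Step 1: lead(−9x⁶ − 47x⁵ + 54x⁴ − 17x³ + 98x² − 61x + 8) ÷ lead(D) = −9x⁶ ÷ x² = −9x⁴. Subtract (−9x⁴)·D = −9x⁶ − 45x⁵ + 72x⁴. Remainder: −2x⁵ − 18x⁴ − 17x³ + 98x² − 61x + 8.
Step 2: lead(−2x⁵ − 18x⁴ − 17x³ + 98x² − 61x + 8) ÷ lead(D) = −2x⁵ ÷ x² = −2x³. Subtract (−2x³)·D = −2x⁵ − 10x⁴ + 16x³. Remainder: −8x⁴ − 33x³ + 98x² − 61x + 8.
Step 3: lead(−8x⁴ − 33x³ + 98x² − 61x + 8) ÷ lead(D) = −8x⁴ ÷ x² = −8x². Subtract (−8x²)·D = −8x⁴ − 40x³ + 64x². Remainder: 7x³ + 34x² − 61x + 8.
Step 4: lead(7x³ + 34x² − 61x + 8) ÷ lead(D) = 7x³ ÷ x² = 7x. Subtract (7x)·D = 7x³ + 35x² − 56x. Remainder: −x² − 5x + 8.
Step 5: lead(−x² − 5x + 8) ÷ lead(D) = −x² ÷ x² = −1. Subtract (−1)·D = −x² − 5x + 8. Remainder: 0.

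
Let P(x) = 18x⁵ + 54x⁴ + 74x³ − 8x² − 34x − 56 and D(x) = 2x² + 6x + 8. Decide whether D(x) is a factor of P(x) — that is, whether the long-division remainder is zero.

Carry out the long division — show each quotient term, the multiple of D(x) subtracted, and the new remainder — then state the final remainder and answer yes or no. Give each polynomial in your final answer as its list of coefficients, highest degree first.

Step 1: lead(18x⁵ + 54x⁴ + 74x³ − 8x² − 34x − 56) ÷ lead(D) = 18x⁵ ÷ 2x² = 9x³. Subtract (9x³)·D = 18x⁵ + 54x⁴ + 72x³. Remainder: 2x³ − 8x² − 34x − 56.
Step 2: lead(2x³ − 8x² − 34x − 56) ÷ lead(D) = 2x³ ÷ 2x² = x. Subtract (x)·D = 2x³ + 6x² + 8x. Remainder: −14x² − 42x − 56.
Step 3: lead(−14x² − 42x − 56) ÷ lead(D) = −14x² ÷ 2x² = −7. Subtract (−7)·D = −14x² − 42x − 56. Remainder: 0.

R = [0], so D(x) is a factor of P(x). yes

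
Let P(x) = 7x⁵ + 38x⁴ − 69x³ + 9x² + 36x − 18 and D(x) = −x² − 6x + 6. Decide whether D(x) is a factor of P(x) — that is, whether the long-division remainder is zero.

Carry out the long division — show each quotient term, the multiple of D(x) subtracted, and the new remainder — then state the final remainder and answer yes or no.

Step 1: lead(7x⁵ + 38x⁴ − 69x³ + 9x² + 36x − 18) ÷ lead(D) = 7x⁵ ÷ −x² = −7x³. Subtract (−7x³)·D = 7x⁵ + 42x⁴ − 42x³. Remainder: −4x⁴ − 27x³ + 9x² + 36x − 18.
Step 2: lead(−4x⁴ − 27x³ + 9x² + 36x − 18) ÷ lead(D) = −4x⁴ ÷ −x² = 4x². Subtract (4x²)·D = −4x⁴ − 24x³ + 24x². Remainder: −3x³ − 15x² + 36x − 18.
Step 3: lead(−3x³ − 15x² + 36x − 18) ÷ lead(D) = −3x³ ÷ −x² = 3x. Subtract (3x)·D = −3x³ − 18x² + 18x. Remainder: 3x² + 18x − 18.
Step 4: lead(3x² + 18x − 18) ÷ lead(D) = 3x² ÷ −x² = −3. Subtract (−3)·D = 3x² + 18x − 18. Remainder: 0.

R(x) = 0, so D(x) is a factor of P(x). yes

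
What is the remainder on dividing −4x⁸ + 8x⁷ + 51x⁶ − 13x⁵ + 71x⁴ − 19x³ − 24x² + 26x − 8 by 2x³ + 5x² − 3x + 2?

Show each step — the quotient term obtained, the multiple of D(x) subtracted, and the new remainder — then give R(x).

R(x) = 4

Step 1: lead(−4x⁸ + 8x⁷ + 51x⁶ − 13x⁵ + 71x⁴ − 19x³ − 24x² + 26x − 8) ÷ lead(D) = −4x⁸ ÷ 2x³ = −2x⁵. Subtract (−2x⁵)·D = −4x⁸ − 10x⁷ + 6x⁶ − 4x⁵. Remainder: 18x⁷ + 45x⁶ − 9x⁵ + 71x⁴ − 19x³ − 24x² + 26x − 8.
Step 2: lead(18x⁷ + 45x⁶ − 9x⁵ + 71x⁴ − 19x³ − 24x² + 26x − 8) ÷ lead(D) = 18x⁷ ÷ 2x³ = 9x⁴. Subtract (9x⁴)·D = 18x⁷ + 45x⁶ − 27x⁵ + 18x⁴. Remainder: 18x⁵ + 53x⁴ − 19x³ − 24x² + 26x − 8.
Step 3: lead(18x⁵ + 53x⁴ − 19x³ − 24x² + 26x − 8) ÷ lead(D) = 18x⁵ ÷ 2x³ = 9x². Subtract (9x²)·D = 18x⁵ + 45x⁴ − 27x³ + 18x². Remainder: 8x⁴ + 8x³ − 42x² + 26x − 8.
Step 4: lead(8x⁴ + 8x³ − 42x² + 26x − 8) ÷ lead(D) = 8x⁴ ÷ 2x³ = 4x. Subtract (4x)·D = 8x⁴ + 20x³ − 12x² + 8x. Remainder: −12x³ − 30x² + 18x − 8.
Step 5: lead(−12x³ − 30x² + 18x − 8) ÷ lead(D) = −12x³ ÷ 2x³ = −6. Subtract (−6)·D = −12x³ − 30x² + 18x − 12. Remainder: 4.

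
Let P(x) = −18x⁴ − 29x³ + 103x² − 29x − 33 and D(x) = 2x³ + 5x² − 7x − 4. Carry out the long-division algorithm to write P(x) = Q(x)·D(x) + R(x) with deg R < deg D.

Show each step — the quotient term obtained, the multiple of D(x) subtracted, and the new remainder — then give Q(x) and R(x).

Step 1: lead(−18x⁴ − 29x³ + 103x² − 29x − 33) ÷ lead(D) = −18x⁴ ÷ 2x³ = −9x. Subtract (−9x)·D = −18x⁴ − 45x³ + 63x² + 36x. Remainder: 16x³ + 40x² − 65x − 33.
Step 2: lead(16x³ + 40x² − 65x − 33) ÷ lead(D) = 16x³ ÷ 2x³ = 8. Subtract (8)·D = 16x³ + 40x² − 56x − 32. Remainder: −9x − 1.

Q(x) = −9x + 8; R(x) = −9x − 1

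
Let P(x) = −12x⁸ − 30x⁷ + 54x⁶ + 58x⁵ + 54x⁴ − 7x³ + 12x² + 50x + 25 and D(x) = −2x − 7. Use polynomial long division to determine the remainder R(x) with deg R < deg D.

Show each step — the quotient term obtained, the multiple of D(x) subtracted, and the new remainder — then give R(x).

Step 1: lead(−12x⁸ − 30x⁷ + 54x⁶ + 58x⁵ + 54x⁴ − 7x³ + 12x² + 50x + 25) ÷ lead(D) = −12x⁸ ÷ −2x = 6x⁷. Subtract (6x⁷)·D = −12x⁸ − 42x⁷. Remainder: 12x⁷ + 54x⁶ + 58x⁵ + 54x⁴ − 7x³ + 12x² + 50x + 25.
Step 2: lead(12x⁷ + 54x⁶ + 58x⁵ + 54x⁴ − 7x³ + 12x² + 50x + 25) ÷ lead(D) = 12x⁷ ÷ −2x = −6x⁶. Subtract (−6x⁶)·D = 12x⁷ + 42x⁶. Remainder: 12x⁶ + 58x⁵ + 54x⁴ − 7x³ + 12x² + 50x + 25.
Step 3: lead(12x⁶ + 58x⁵ + 54x⁴ − 7x³ + 12x² + 50x + 25) ÷ lead(D) = 12x⁶ ÷ −2x = −6x⁵. Subtract (−6x⁵)·D = 12x⁶ + 42x⁵. Remainder: 16x⁵ + 54x⁴ − 7x³ + 12x² + 50x + 25.
Step 4: lead(16x⁵ + 54x⁴ − 7x³ + 12x² + 50x + 25) ÷ lead(D) = 16x⁵ ÷ −2x = −8x⁴. Subtract (−8x⁴)·D = 16x⁵ + 56x⁴. Remainder: −2x⁴ − 7x³ + 12x² + 50x + 25.
Step 5: lead(−2x⁴ − 7x³ + 12x² + 50x + 25) ÷ lead(D) = −2x⁴ ÷ −2x = x³. Subtract (x³)·D = −2x⁴ − 7x³. Remainder: 12x² + 50x + 25.
Step 6: lead(12x² + 50x + 25) ÷ lead(D) = 12x² ÷ −2x = −6x. Subtract (−6x)·D = 12x² + 42x. Remainder: 8x + 25.
Step 7: lead(8x + 25) ÷ lead(D) = 8x ÷ −2x = −4. Subtract (−4)·D = 8x + 28. Remainder: −3.

R(x) = −3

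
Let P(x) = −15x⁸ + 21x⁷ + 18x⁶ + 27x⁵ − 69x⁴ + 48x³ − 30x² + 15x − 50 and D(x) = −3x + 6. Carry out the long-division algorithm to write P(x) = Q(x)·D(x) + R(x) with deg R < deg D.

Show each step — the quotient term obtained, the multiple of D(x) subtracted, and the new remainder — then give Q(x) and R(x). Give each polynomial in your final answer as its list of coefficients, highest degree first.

Q = [5, 3, 0, -9, 5, -6, -2, -9]; R = [4]

Step 1: lead(−15x⁸ + 21x⁷ + 18x⁶ + 27x⁵ − 69x⁴ + 48x³ − 30x² + 15x − 50) ÷ lead(D) = −15x⁸ ÷ −3x = 5x⁷. Subtract (5x⁷)·D = −15x⁸ + 30x⁷. Remainder: −9x⁷ + 18x⁶ + 27x⁵ − 69x⁴ + 48x³ − 30x² + 15x − 50.
Step 2: lead(−9x⁷ + 18x⁶ + 27x⁵ − 69x⁴ + 48x³ − 30x² + 15x − 50) ÷ lead(D) = −9x⁷ ÷ −3x = 3x⁶. Subtract (3x⁶)·D = −9x⁷ + 18x⁶. Remainder: 27x⁵ − 69x⁴ + 48x³ − 30x² + 15x − 50.
Step 3: lead(27x⁵ − 69x⁴ + 48x³ − 30x² + 15x − 50) ÷ lead(D) = 27x⁵ ÷ −3x = −9x⁴. Subtract (−9x⁴)·D = 27x⁵ − 54x⁴. Remainder: −15x⁴ + 48x³ − 30x² + 15x − 50.
Step 4: lead(−15x⁴ + 48x³ − 30x² + 15x − 50) ÷ lead(D) = −15x⁴ ÷ −3x = 5x³. Subtract (5x³)·D = −15x⁴ + 30x³. Remainder: 18x³ − 30x² + 15x − 50.
Step 5: lead(18x³ − 30x² + 15x − 50) ÷ lead(D) = 18x³ ÷ −3x = −6x². Subtract (−6x²)·D = 18x³ − 36x². Remainder: 6x² + 15x − 50.
Step 6: lead(6x² + 15x − 50) ÷ lead(D) = 6x² ÷ −3x = −2x. Subtract (−2x)·D = 6x² − 12x. Remainder: 27x − 50.
Step 7: lead(27x − 50) ÷ lead(D) = 27x ÷ −3x = −9. Subtract (−9)·D = 27x − 54. Remainder: 4.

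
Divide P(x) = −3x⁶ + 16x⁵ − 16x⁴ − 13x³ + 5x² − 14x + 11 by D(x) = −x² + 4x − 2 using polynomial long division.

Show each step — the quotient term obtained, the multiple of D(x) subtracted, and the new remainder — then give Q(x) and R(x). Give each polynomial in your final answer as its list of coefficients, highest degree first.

Step 1: lead(−3x⁶ + 16x⁵ − 16x⁴ − 13x³ + 5x² − 14x + 11) ÷ lead(D) = −3x⁶ ÷ −x² = 3x⁴. Subtract (3x⁴)·D = −3x⁶ + 12x⁵ − 6x⁴. Remainder: 4x⁵ − 10x⁴ − 13x³ + 5x² − 14x + 11.
Step 2: lead(4x⁵ − 10x⁴ − 13x³ + 5x² − 14x + 11) ÷ lead(D) = 4x⁵ ÷ −x² = −4x³. Subtract (−4x³)·D = 4x⁵ − 16x⁴ + 8x³. Remainder: 6x⁴ − 21x³ + 5x² − 14x + 11.
Step 3: lead(6x⁴ − 21x³ + 5x² − 14x + 11) ÷ lead(D) = 6x⁴ ÷ −x² = −6x². Subtract (−6x²)·D = 6x⁴ − 24x³ + 12x². Remainder: 3x³ − 7x² − 14x + 11.
Step 4: lead(3x³ − 7x² − 14x + 11) ÷ lead(D) = 3x³ ÷ −x² = −3x. Subtract (−3x)·D = 3x³ − 12x² + 6x. Remainder: 5x² − 20x + 11.
Step 5: lead(5x² − 20x + 11) ÷ lead(D) = 5x² ÷ −x² = −5. Subtract (−5)·D = 5x² − 20x + 10. Remainder: 1.

Q = [3, -4, -6, -3, -5]; R = [1]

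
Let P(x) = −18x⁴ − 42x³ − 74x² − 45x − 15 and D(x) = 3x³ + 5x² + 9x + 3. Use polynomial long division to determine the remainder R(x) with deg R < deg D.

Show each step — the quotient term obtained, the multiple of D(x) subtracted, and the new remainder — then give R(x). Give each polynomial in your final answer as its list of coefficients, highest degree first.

Step 1: lead(−18x⁴ − 42x³ − 74x² − 45x − 15) ÷ lead(D) = −18x⁴ ÷ 3x³ = −6x. Subtract (−6x)·D = −18x⁴ − 30x³ − 54x² − 18x. Remainder: −12x³ − 20x² − 27x − 15.
Step 2: lead(−12x³ − 20x² − 27x − 15) ÷ lead(D) = −12x³ ÷ 3x³ = −4. Subtract (−4)·D = −12x³ − 20x² − 36x − 12. Remainder: 9x − 3.

R = [9, -3]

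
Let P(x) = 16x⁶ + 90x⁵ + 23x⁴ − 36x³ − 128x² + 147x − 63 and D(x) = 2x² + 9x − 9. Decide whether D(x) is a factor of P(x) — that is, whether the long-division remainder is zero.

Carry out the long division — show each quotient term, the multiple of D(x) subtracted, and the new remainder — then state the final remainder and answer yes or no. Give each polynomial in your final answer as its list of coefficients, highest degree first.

R = [-6, 9], so D(x) is not a factor of P(x). no

Step 1: lead(16x⁶ + 90x⁵ + 23x⁴ − 36x³ − 128x² + 147x − 63) ÷ lead(D) = 16x⁶ ÷ 2x² = 8x⁴. Subtract (8x⁴)·D = 16x⁶ + 72x⁵ − 72x⁴. Remainder: 18x⁵ + 95x⁴ − 36x³ − 128x² + 147x − 63.
Step 2: lead(18x⁵ + 95x⁴ − 36x³ − 128x² + 147x − 63) ÷ lead(D) = 18x⁵ ÷ 2x² = 9x³. Subtract (9x³)·D = 18x⁵ + 81x⁴ − 81x³. Remainder: 14x⁴ + 45x³ − 128x² + 147x − 63.
Step 3: lead(14x⁴ + 45x³ − 128x² + 147x − 63) ÷ lead(D) = 14x⁴ ÷ 2x² = 7x². Subtract (7x²)·D = 14x⁴ + 63x³ − 63x². Remainder: −18x³ − 65x² + 147x − 63.
Step 4: lead(−18x³ − 65x² + 147x − 63) ÷ lead(D) = −18x³ ÷ 2x² = −9x. Subtract (−9x)·D = −18x³ − 81x² + 81x. Remainder: 16x² + 66x − 63.
Step 5: lead(16x² + 66x − 63) ÷ lead(D) = 16x² ÷ 2x² = 8. Subtract (8)·D = 16x² + 72x − 72. Remainder: −6x + 9.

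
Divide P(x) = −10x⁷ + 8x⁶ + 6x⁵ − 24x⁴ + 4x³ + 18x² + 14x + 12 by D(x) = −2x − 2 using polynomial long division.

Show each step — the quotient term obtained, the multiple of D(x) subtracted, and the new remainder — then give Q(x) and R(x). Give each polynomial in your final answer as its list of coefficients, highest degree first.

Q = [5, -9, 6, 6, -8, -1, -6]; R = [0]

Step 1: lead(−10x⁷ + 8x⁶ + 6x⁵ − 24x⁴ + 4x³ + 18x² + 14x + 12) ÷ lead(D) = −10x⁷ ÷ −2x = 5x⁶. Subtract (5x⁶)·D = −10x⁷ − 10x⁶. Remainder: 18x⁶ + 6x⁵ − 24x⁴ + 4x³ + 18x² + 14x + 12.
Step 2: lead(18x⁶ + 6x⁵ − 24x⁴ + 4x³ + 18x² + 14x + 12) ÷ lead(D) = 18x⁶ ÷ −2x = −9x⁵. Subtract (−9x⁵)·D = 18x⁶ + 18x⁵. Remainder: −12x⁵ − 24x⁴ + 4x³ + 18x² + 14x + 12.
Step 3: lead(−12x⁵ − 24x⁴ + 4x³ + 18x² + 14x + 12) ÷ lead(D) = −12x⁵ ÷ −2x = 6x⁴. Subtract (6x⁴)·D = −12x⁵ − 12x⁴. Remainder: −12x⁴ + 4x³ + 18x² + 14x + 12.
Step 4: lead(−12x⁴ + 4x³ + 18x² + 14x + 12) ÷ lead(D) = −12x⁴ ÷ −2x = 6x³. Subtract (6x³)·D = −12x⁴ − 12x³. Remainder: 16x³ + 18x² + 14x + 12.
Step 5: lead(16x³ + 18x² + 14x + 12) ÷ lead(D) = 16x³ ÷ −2x = −8x². Subtract (−8x²)·D = 16x³ + 16x². Remainder: 2x² + 14x + 12.
Step 6: lead(2x² + 14x + 12) ÷ lead(D) = 2x² ÷ −2x = −x. Subtract (−x)·D = 2x² + 2x. Remainder: 12x + 12.
Step 7: lead(12x + 12) ÷ lead(D) = 12x ÷ −2x = −6. Subtract (−6)·D = 12x + 12. Remainder: 0.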